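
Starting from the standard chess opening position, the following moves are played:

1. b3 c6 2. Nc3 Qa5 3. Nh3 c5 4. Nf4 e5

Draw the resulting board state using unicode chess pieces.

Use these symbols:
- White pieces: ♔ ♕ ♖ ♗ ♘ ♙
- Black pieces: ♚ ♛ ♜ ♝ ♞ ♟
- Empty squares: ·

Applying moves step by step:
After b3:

♜ ♞ ♝ ♛ ♚ ♝ ♞ ♜
♟ ♟ ♟ ♟ ♟ ♟ ♟ ♟
· · · · · · · ·
· · · · · · · ·
· · · · · · · ·
· ♙ · · · · · ·
♙ · ♙ ♙ ♙ ♙ ♙ ♙
♖ ♘ ♗ ♕ ♔ ♗ ♘ ♖


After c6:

♜ ♞ ♝ ♛ ♚ ♝ ♞ ♜
♟ ♟ · ♟ ♟ ♟ ♟ ♟
· · ♟ · · · · ·
· · · · · · · ·
· · · · · · · ·
· ♙ · · · · · ·
♙ · ♙ ♙ ♙ ♙ ♙ ♙
♖ ♘ ♗ ♕ ♔ ♗ ♘ ♖


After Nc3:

♜ ♞ ♝ ♛ ♚ ♝ ♞ ♜
♟ ♟ · ♟ ♟ ♟ ♟ ♟
· · ♟ · · · · ·
· · · · · · · ·
· · · · · · · ·
· ♙ ♘ · · · · ·
♙ · ♙ ♙ ♙ ♙ ♙ ♙
♖ · ♗ ♕ ♔ ♗ ♘ ♖


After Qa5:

♜ ♞ ♝ · ♚ ♝ ♞ ♜
♟ ♟ · ♟ ♟ ♟ ♟ ♟
· · ♟ · · · · ·
♛ · · · · · · ·
· · · · · · · ·
· ♙ ♘ · · · · ·
♙ · ♙ ♙ ♙ ♙ ♙ ♙
♖ · ♗ ♕ ♔ ♗ ♘ ♖


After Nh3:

♜ ♞ ♝ · ♚ ♝ ♞ ♜
♟ ♟ · ♟ ♟ ♟ ♟ ♟
· · ♟ · · · · ·
♛ · · · · · · ·
· · · · · · · ·
· ♙ ♘ · · · · ♘
♙ · ♙ ♙ ♙ ♙ ♙ ♙
♖ · ♗ ♕ ♔ ♗ · ♖


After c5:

♜ ♞ ♝ · ♚ ♝ ♞ ♜
♟ ♟ · ♟ ♟ ♟ ♟ ♟
· · · · · · · ·
♛ · ♟ · · · · ·
· · · · · · · ·
· ♙ ♘ · · · · ♘
♙ · ♙ ♙ ♙ ♙ ♙ ♙
♖ · ♗ ♕ ♔ ♗ · ♖


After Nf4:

♜ ♞ ♝ · ♚ ♝ ♞ ♜
♟ ♟ · ♟ ♟ ♟ ♟ ♟
· · · · · · · ·
♛ · ♟ · · · · ·
· · · · · ♘ · ·
· ♙ ♘ · · · · ·
♙ · ♙ ♙ ♙ ♙ ♙ ♙
♖ · ♗ ♕ ♔ ♗ · ♖


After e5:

♜ ♞ ♝ · ♚ ♝ ♞ ♜
♟ ♟ · ♟ · ♟ ♟ ♟
· · · · · · · ·
♛ · ♟ · ♟ · · ·
· · · · · ♘ · ·
· ♙ ♘ · · · · ·
♙ · ♙ ♙ ♙ ♙ ♙ ♙
♖ · ♗ ♕ ♔ ♗ · ♖



  a b c d e f g h
  ─────────────────
8│♜ ♞ ♝ · ♚ ♝ ♞ ♜│8
7│♟ ♟ · ♟ · ♟ ♟ ♟│7
6│· · · · · · · ·│6
5│♛ · ♟ · ♟ · · ·│5
4│· · · · · ♘ · ·│4
3│· ♙ ♘ · · · · ·│3
2│♙ · ♙ ♙ ♙ ♙ ♙ ♙│2
1│♖ · ♗ ♕ ♔ ♗ · ♖│1
  ─────────────────
  a b c d e f g h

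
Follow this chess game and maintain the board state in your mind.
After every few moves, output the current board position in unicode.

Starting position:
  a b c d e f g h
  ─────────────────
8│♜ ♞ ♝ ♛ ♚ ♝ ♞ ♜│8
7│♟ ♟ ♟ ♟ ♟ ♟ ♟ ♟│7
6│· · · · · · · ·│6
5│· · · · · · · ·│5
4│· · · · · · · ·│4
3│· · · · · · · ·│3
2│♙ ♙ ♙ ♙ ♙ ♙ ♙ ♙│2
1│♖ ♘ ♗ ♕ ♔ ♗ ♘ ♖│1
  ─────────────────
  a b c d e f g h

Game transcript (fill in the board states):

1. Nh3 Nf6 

  a b c d e f g h
  ─────────────────
8│♜ ♞ ♝ ♛ ♚ ♝ · ♜│8
7│♟ ♟ ♟ ♟ ♟ ♟ ♟ ♟│7
6│· · · · · ♞ · ·│6
5│· · · · · · · ·│5
4│· · · · · · · ·│4
3│· · · · · · · ♘│3
2│♙ ♙ ♙ ♙ ♙ ♙ ♙ ♙│2
1│♖ ♘ ♗ ♕ ♔ ♗ · ♖│1
  ─────────────────
  a b c d e f g h

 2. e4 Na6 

  a b c d e f g h
  ─────────────────
8│♜ · ♝ ♛ ♚ ♝ · ♜│8
7│♟ ♟ ♟ ♟ ♟ ♟ ♟ ♟│7
6│♞ · · · · ♞ · ·│6
5│· · · · · · · ·│5
4│· · · · ♙ · · ·│4
3│· · · · · · · ♘│3
2│♙ ♙ ♙ ♙ · ♙ ♙ ♙│2
1│♖ ♘ ♗ ♕ ♔ ♗ · ♖│1
  ─────────────────
  a b c d e f g h

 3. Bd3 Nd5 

  a b c d e f g h
  ─────────────────
8│♜ · ♝ ♛ ♚ ♝ · ♜│8
7│♟ ♟ ♟ ♟ ♟ ♟ ♟ ♟│7
6│♞ · · · · · · ·│6
5│· · · ♞ · · · ·│5
4│· · · · ♙ · · ·│4
3│· · · ♗ · · · ♘│3
2│♙ ♙ ♙ ♙ · ♙ ♙ ♙│2
1│♖ ♘ ♗ ♕ ♔ · · ♖│1
  ─────────────────
  a b c d e f g h

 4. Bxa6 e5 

  a b c d e f g h
  ─────────────────
8│♜ · ♝ ♛ ♚ ♝ · ♜│8
7│♟ ♟ ♟ ♟ · ♟ ♟ ♟│7
6│♗ · · · · · · ·│6
5│· · · ♞ ♟ · · ·│5
4│· · · · ♙ · · ·│4
3│· · · · · · · ♘│3
2│♙ ♙ ♙ ♙ · ♙ ♙ ♙│2
1│♖ ♘ ♗ ♕ ♔ · · ♖│1
  ─────────────────
  a b c d e f g h

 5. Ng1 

  a b c d e f g h
  ─────────────────
8│♜ · ♝ ♛ ♚ ♝ · ♜│8
7│♟ ♟ ♟ ♟ · ♟ ♟ ♟│7
6│♗ · · · · · · ·│6
5│· · · ♞ ♟ · · ·│5
4│· · · · ♙ · · ·│4
3│· · · · · · · ·│3
2│♙ ♙ ♙ ♙ · ♙ ♙ ♙│2
1│♖ ♘ ♗ ♕ ♔ · ♘ ♖│1
  ─────────────────
  a b c d e f g h


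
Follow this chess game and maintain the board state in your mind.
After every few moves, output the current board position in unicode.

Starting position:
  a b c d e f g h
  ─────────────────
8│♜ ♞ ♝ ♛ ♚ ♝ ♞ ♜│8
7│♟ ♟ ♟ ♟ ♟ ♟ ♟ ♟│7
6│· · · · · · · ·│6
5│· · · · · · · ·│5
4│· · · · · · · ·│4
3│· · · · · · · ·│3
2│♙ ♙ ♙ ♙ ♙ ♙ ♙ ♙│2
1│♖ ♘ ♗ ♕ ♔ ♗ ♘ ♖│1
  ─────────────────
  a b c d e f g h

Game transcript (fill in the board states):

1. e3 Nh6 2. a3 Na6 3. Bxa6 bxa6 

  a b c d e f g h
  ─────────────────
8│♜ · ♝ ♛ ♚ ♝ · ♜│8
7│♟ · ♟ ♟ ♟ ♟ ♟ ♟│7
6│♟ · · · · · · ♞│6
5│· · · · · · · ·│5
4│· · · · · · · ·│4
3│♙ · · · ♙ · · ·│3
2│· ♙ ♙ ♙ · ♙ ♙ ♙│2
1│♖ ♘ ♗ ♕ ♔ · ♘ ♖│1
  ─────────────────
  a b c d e f g h

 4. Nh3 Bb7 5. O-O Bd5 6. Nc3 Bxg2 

  a b c d e f g h
  ─────────────────
8│♜ · · ♛ ♚ ♝ · ♜│8
7│♟ · ♟ ♟ ♟ ♟ ♟ ♟│7
6│♟ · · · · · · ♞│6
5│· · · · · · · ·│5
4│· · · · · · · ·│4
3│♙ · ♘ · ♙ · · ♘│3
2│· ♙ ♙ ♙ · ♙ ♝ ♙│2
1│♖ · ♗ ♕ · ♖ ♔ ·│1
  ─────────────────
  a b c d e f g h

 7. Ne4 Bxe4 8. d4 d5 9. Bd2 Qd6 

  a b c d e f g h
  ─────────────────
8│♜ · · · ♚ ♝ · ♜│8
7│♟ · ♟ · ♟ ♟ ♟ ♟│7
6│♟ · · ♛ · · · ♞│6
5│· · · ♟ · · · ·│5
4│· · · ♙ ♝ · · ·│4
3│♙ · · · ♙ · · ♘│3
2│· ♙ ♙ ♗ · ♙ · ♙│2
1│♖ · · ♕ · ♖ ♔ ·│1
  ─────────────────
  a b c d e f g h

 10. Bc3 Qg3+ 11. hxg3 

  a b c d e f g h
  ─────────────────
8│♜ · · · ♚ ♝ · ♜│8
7│♟ · ♟ · ♟ ♟ ♟ ♟│7
6│♟ · · · · · · ♞│6
5│· · · ♟ · · · ·│5
4│· · · ♙ ♝ · · ·│4
3│♙ · ♗ · ♙ · ♙ ♘│3
2│· ♙ ♙ · · ♙ · ·│2
1│♖ · · ♕ · ♖ ♔ ·│1
  ─────────────────
  a b c d e f g h


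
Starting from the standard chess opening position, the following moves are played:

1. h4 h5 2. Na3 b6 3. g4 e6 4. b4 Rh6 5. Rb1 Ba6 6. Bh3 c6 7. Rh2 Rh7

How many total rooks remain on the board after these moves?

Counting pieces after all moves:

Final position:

  a b c d e f g h
  ─────────────────
8│♜ ♞ · ♛ ♚ ♝ ♞ ·│8
7│♟ · · ♟ · ♟ ♟ ♜│7
6│♝ ♟ ♟ · ♟ · · ·│6
5│· · · · · · · ♟│5
4│· ♙ · · · · ♙ ♙│4
3│♘ · · · · · · ♗│3
2│♙ · ♙ ♙ ♙ ♙ · ♖│2
1│· ♖ ♗ ♕ ♔ · ♘ ·│1
  ─────────────────
  a b c d e f g h


4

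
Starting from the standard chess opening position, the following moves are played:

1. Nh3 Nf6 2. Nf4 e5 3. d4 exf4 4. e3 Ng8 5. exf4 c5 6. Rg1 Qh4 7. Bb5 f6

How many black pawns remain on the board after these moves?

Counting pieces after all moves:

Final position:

  a b c d e f g h
  ─────────────────
8│♜ ♞ ♝ · ♚ ♝ ♞ ♜│8
7│♟ ♟ · ♟ · · ♟ ♟│7
6│· · · · · ♟ · ·│6
5│· ♗ ♟ · · · · ·│5
4│· · · ♙ · ♙ · ♛│4
3│· · · · · · · ·│3
2│♙ ♙ ♙ · · ♙ ♙ ♙│2
1│♖ ♘ ♗ ♕ ♔ · ♖ ·│1
  ─────────────────
  a b c d e f g h


7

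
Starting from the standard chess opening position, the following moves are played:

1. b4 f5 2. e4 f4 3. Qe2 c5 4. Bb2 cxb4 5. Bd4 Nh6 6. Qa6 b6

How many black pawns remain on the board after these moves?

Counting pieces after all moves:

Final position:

  a b c d e f g h
  ─────────────────
8│♜ ♞ ♝ ♛ ♚ ♝ · ♜│8
7│♟ · · ♟ ♟ · ♟ ♟│7
6│♕ ♟ · · · · · ♞│6
5│· · · · · · · ·│5
4│· ♟ · ♗ ♙ ♟ · ·│4
3│· · · · · · · ·│3
2│♙ · ♙ ♙ · ♙ ♙ ♙│2
1│♖ ♘ · · ♔ ♗ ♘ ♖│1
  ─────────────────
  a b c d e f g h


8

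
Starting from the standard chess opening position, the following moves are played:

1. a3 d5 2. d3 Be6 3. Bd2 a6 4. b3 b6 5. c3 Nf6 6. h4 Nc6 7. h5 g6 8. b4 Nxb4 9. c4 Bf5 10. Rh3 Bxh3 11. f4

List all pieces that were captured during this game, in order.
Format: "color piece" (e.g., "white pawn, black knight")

Tracking captures:
  Nxb4: captured white pawn
  Bxh3: captured white rook

white pawn, white rook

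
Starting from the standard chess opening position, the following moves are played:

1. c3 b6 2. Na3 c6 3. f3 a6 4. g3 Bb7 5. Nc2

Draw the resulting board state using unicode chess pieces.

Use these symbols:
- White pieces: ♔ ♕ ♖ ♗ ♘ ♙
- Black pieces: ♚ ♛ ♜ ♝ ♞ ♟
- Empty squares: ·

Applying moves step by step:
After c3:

♜ ♞ ♝ ♛ ♚ ♝ ♞ ♜
♟ ♟ ♟ ♟ ♟ ♟ ♟ ♟
· · · · · · · ·
· · · · · · · ·
· · · · · · · ·
· · ♙ · · · · ·
♙ ♙ · ♙ ♙ ♙ ♙ ♙
♖ ♘ ♗ ♕ ♔ ♗ ♘ ♖


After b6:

♜ ♞ ♝ ♛ ♚ ♝ ♞ ♜
♟ · ♟ ♟ ♟ ♟ ♟ ♟
· ♟ · · · · · ·
· · · · · · · ·
· · · · · · · ·
· · ♙ · · · · ·
♙ ♙ · ♙ ♙ ♙ ♙ ♙
♖ ♘ ♗ ♕ ♔ ♗ ♘ ♖


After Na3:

♜ ♞ ♝ ♛ ♚ ♝ ♞ ♜
♟ · ♟ ♟ ♟ ♟ ♟ ♟
· ♟ · · · · · ·
· · · · · · · ·
· · · · · · · ·
♘ · ♙ · · · · ·
♙ ♙ · ♙ ♙ ♙ ♙ ♙
♖ · ♗ ♕ ♔ ♗ ♘ ♖


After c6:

♜ ♞ ♝ ♛ ♚ ♝ ♞ ♜
♟ · · ♟ ♟ ♟ ♟ ♟
· ♟ ♟ · · · · ·
· · · · · · · ·
· · · · · · · ·
♘ · ♙ · · · · ·
♙ ♙ · ♙ ♙ ♙ ♙ ♙
♖ · ♗ ♕ ♔ ♗ ♘ ♖


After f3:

♜ ♞ ♝ ♛ ♚ ♝ ♞ ♜
♟ · · ♟ ♟ ♟ ♟ ♟
· ♟ ♟ · · · · ·
· · · · · · · ·
· · · · · · · ·
♘ · ♙ · · ♙ · ·
♙ ♙ · ♙ ♙ · ♙ ♙
♖ · ♗ ♕ ♔ ♗ ♘ ♖


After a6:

♜ ♞ ♝ ♛ ♚ ♝ ♞ ♜
· · · ♟ ♟ ♟ ♟ ♟
♟ ♟ ♟ · · · · ·
· · · · · · · ·
· · · · · · · ·
♘ · ♙ · · ♙ · ·
♙ ♙ · ♙ ♙ · ♙ ♙
♖ · ♗ ♕ ♔ ♗ ♘ ♖


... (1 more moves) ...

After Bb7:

♜ ♞ · ♛ ♚ ♝ ♞ ♜
· ♝ · ♟ ♟ ♟ ♟ ♟
♟ ♟ ♟ · · · · ·
· · · · · · · ·
· · · · · · · ·
♘ · ♙ · · ♙ ♙ ·
♙ ♙ · ♙ ♙ · · ♙
♖ · ♗ ♕ ♔ ♗ ♘ ♖


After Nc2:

♜ ♞ · ♛ ♚ ♝ ♞ ♜
· ♝ · ♟ ♟ ♟ ♟ ♟
♟ ♟ ♟ · · · · ·
· · · · · · · ·
· · · · · · · ·
· · ♙ · · ♙ ♙ ·
♙ ♙ ♘ ♙ ♙ · · ♙
♖ · ♗ ♕ ♔ ♗ ♘ ♖



  a b c d e f g h
  ─────────────────
8│♜ ♞ · ♛ ♚ ♝ ♞ ♜│8
7│· ♝ · ♟ ♟ ♟ ♟ ♟│7
6│♟ ♟ ♟ · · · · ·│6
5│· · · · · · · ·│5
4│· · · · · · · ·│4
3│· · ♙ · · ♙ ♙ ·│3
2│♙ ♙ ♘ ♙ ♙ · · ♙│2
1│♖ · ♗ ♕ ♔ ♗ ♘ ♖│1
  ─────────────────
  a b c d e f g h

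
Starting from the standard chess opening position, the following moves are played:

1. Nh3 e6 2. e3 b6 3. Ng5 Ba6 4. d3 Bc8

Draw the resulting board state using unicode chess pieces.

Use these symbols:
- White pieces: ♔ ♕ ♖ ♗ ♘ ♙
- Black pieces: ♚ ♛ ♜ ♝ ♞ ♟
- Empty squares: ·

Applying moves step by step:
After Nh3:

♜ ♞ ♝ ♛ ♚ ♝ ♞ ♜
♟ ♟ ♟ ♟ ♟ ♟ ♟ ♟
· · · · · · · ·
· · · · · · · ·
· · · · · · · ·
· · · · · · · ♘
♙ ♙ ♙ ♙ ♙ ♙ ♙ ♙
♖ ♘ ♗ ♕ ♔ ♗ · ♖


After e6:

♜ ♞ ♝ ♛ ♚ ♝ ♞ ♜
♟ ♟ ♟ ♟ · ♟ ♟ ♟
· · · · ♟ · · ·
· · · · · · · ·
· · · · · · · ·
· · · · · · · ♘
♙ ♙ ♙ ♙ ♙ ♙ ♙ ♙
♖ ♘ ♗ ♕ ♔ ♗ · ♖


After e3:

♜ ♞ ♝ ♛ ♚ ♝ ♞ ♜
♟ ♟ ♟ ♟ · ♟ ♟ ♟
· · · · ♟ · · ·
· · · · · · · ·
· · · · · · · ·
· · · · ♙ · · ♘
♙ ♙ ♙ ♙ · ♙ ♙ ♙
♖ ♘ ♗ ♕ ♔ ♗ · ♖


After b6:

♜ ♞ ♝ ♛ ♚ ♝ ♞ ♜
♟ · ♟ ♟ · ♟ ♟ ♟
· ♟ · · ♟ · · ·
· · · · · · · ·
· · · · · · · ·
· · · · ♙ · · ♘
♙ ♙ ♙ ♙ · ♙ ♙ ♙
♖ ♘ ♗ ♕ ♔ ♗ · ♖


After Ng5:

♜ ♞ ♝ ♛ ♚ ♝ ♞ ♜
♟ · ♟ ♟ · ♟ ♟ ♟
· ♟ · · ♟ · · ·
· · · · · · ♘ ·
· · · · · · · ·
· · · · ♙ · · ·
♙ ♙ ♙ ♙ · ♙ ♙ ♙
♖ ♘ ♗ ♕ ♔ ♗ · ♖


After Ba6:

♜ ♞ · ♛ ♚ ♝ ♞ ♜
♟ · ♟ ♟ · ♟ ♟ ♟
♝ ♟ · · ♟ · · ·
· · · · · · ♘ ·
· · · · · · · ·
· · · · ♙ · · ·
♙ ♙ ♙ ♙ · ♙ ♙ ♙
♖ ♘ ♗ ♕ ♔ ♗ · ♖


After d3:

♜ ♞ · ♛ ♚ ♝ ♞ ♜
♟ · ♟ ♟ · ♟ ♟ ♟
♝ ♟ · · ♟ · · ·
· · · · · · ♘ ·
· · · · · · · ·
· · · ♙ ♙ · · ·
♙ ♙ ♙ · · ♙ ♙ ♙
♖ ♘ ♗ ♕ ♔ ♗ · ♖


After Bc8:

♜ ♞ ♝ ♛ ♚ ♝ ♞ ♜
♟ · ♟ ♟ · ♟ ♟ ♟
· ♟ · · ♟ · · ·
· · · · · · ♘ ·
· · · · · · · ·
· · · ♙ ♙ · · ·
♙ ♙ ♙ · · ♙ ♙ ♙
♖ ♘ ♗ ♕ ♔ ♗ · ♖



  a b c d e f g h
  ─────────────────
8│♜ ♞ ♝ ♛ ♚ ♝ ♞ ♜│8
7│♟ · ♟ ♟ · ♟ ♟ ♟│7
6│· ♟ · · ♟ · · ·│6
5│· · · · · · ♘ ·│5
4│· · · · · · · ·│4
3│· · · ♙ ♙ · · ·│3
2│♙ ♙ ♙ · · ♙ ♙ ♙│2
1│♖ ♘ ♗ ♕ ♔ ♗ · ♖│1
  ─────────────────
  a b c d e f g h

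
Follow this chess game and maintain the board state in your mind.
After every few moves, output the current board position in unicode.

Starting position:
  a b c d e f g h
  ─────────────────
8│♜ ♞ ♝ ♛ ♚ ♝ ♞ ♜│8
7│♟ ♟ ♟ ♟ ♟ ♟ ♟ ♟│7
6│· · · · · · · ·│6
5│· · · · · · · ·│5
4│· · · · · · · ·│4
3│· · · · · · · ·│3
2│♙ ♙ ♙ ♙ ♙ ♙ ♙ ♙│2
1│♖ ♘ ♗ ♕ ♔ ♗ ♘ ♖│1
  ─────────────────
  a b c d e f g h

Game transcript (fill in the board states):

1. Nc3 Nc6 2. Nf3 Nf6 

  a b c d e f g h
  ─────────────────
8│♜ · ♝ ♛ ♚ ♝ · ♜│8
7│♟ ♟ ♟ ♟ ♟ ♟ ♟ ♟│7
6│· · ♞ · · ♞ · ·│6
5│· · · · · · · ·│5
4│· · · · · · · ·│4
3│· · ♘ · · ♘ · ·│3
2│♙ ♙ ♙ ♙ ♙ ♙ ♙ ♙│2
1│♖ · ♗ ♕ ♔ ♗ · ♖│1
  ─────────────────
  a b c d e f g h

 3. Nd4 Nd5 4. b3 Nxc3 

  a b c d e f g h
  ─────────────────
8│♜ · ♝ ♛ ♚ ♝ · ♜│8
7│♟ ♟ ♟ ♟ ♟ ♟ ♟ ♟│7
6│· · ♞ · · · · ·│6
5│· · · · · · · ·│5
4│· · · ♘ · · · ·│4
3│· ♙ ♞ · · · · ·│3
2│♙ · ♙ ♙ ♙ ♙ ♙ ♙│2
1│♖ · ♗ ♕ ♔ ♗ · ♖│1
  ─────────────────
  a b c d e f g h

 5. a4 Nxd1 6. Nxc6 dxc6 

  a b c d e f g h
  ─────────────────
8│♜ · ♝ ♛ ♚ ♝ · ♜│8
7│♟ ♟ ♟ · ♟ ♟ ♟ ♟│7
6│· · ♟ · · · · ·│6
5│· · · · · · · ·│5
4│♙ · · · · · · ·│4
3│· ♙ · · · · · ·│3
2│· · ♙ ♙ ♙ ♙ ♙ ♙│2
1│♖ · ♗ ♞ ♔ ♗ · ♖│1
  ─────────────────
  a b c d e f g h

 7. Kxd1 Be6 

  a b c d e f g h
  ─────────────────
8│♜ · · ♛ ♚ ♝ · ♜│8
7│♟ ♟ ♟ · ♟ ♟ ♟ ♟│7
6│· · ♟ · ♝ · · ·│6
5│· · · · · · · ·│5
4│♙ · · · · · · ·│4
3│· ♙ · · · · · ·│3
2│· · ♙ ♙ ♙ ♙ ♙ ♙│2
1│♖ · ♗ ♔ · ♗ · ♖│1
  ─────────────────
  a b c d e f g h


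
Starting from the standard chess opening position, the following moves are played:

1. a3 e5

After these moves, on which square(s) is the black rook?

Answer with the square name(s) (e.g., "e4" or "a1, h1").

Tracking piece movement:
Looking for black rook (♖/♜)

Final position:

  a b c d e f g h
  ─────────────────
8│♜ ♞ ♝ ♛ ♚ ♝ ♞ ♜│8
7│♟ ♟ ♟ ♟ · ♟ ♟ ♟│7
6│· · · · · · · ·│6
5│· · · · ♟ · · ·│5
4│· · · · · · · ·│4
3│♙ · · · · · · ·│3
2│· ♙ ♙ ♙ ♙ ♙ ♙ ♙│2
1│♖ ♘ ♗ ♕ ♔ ♗ ♘ ♖│1
  ─────────────────
  a b c d e f g h


a8, h8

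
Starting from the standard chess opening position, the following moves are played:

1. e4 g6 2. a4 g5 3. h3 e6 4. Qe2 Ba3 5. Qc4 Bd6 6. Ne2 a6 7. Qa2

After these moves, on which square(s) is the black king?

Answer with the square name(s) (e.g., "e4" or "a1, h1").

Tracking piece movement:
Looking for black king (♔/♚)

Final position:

  a b c d e f g h
  ─────────────────
8│♜ ♞ ♝ ♛ ♚ · ♞ ♜│8
7│· ♟ ♟ ♟ · ♟ · ♟│7
6│♟ · · ♝ ♟ · · ·│6
5│· · · · · · ♟ ·│5
4│♙ · · · ♙ · · ·│4
3│· · · · · · · ♙│3
2│♕ ♙ ♙ ♙ ♘ ♙ ♙ ·│2
1│♖ ♘ ♗ · ♔ ♗ · ♖│1
  ─────────────────
  a b c d e f g h


e8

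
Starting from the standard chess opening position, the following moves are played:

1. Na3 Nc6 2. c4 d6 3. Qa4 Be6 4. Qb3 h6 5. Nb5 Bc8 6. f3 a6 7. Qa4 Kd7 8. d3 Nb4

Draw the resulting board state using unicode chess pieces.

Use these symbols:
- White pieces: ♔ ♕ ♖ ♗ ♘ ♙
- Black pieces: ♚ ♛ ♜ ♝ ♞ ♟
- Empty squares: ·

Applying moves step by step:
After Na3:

♜ ♞ ♝ ♛ ♚ ♝ ♞ ♜
♟ ♟ ♟ ♟ ♟ ♟ ♟ ♟
· · · · · · · ·
· · · · · · · ·
· · · · · · · ·
♘ · · · · · · ·
♙ ♙ ♙ ♙ ♙ ♙ ♙ ♙
♖ · ♗ ♕ ♔ ♗ ♘ ♖


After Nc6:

♜ · ♝ ♛ ♚ ♝ ♞ ♜
♟ ♟ ♟ ♟ ♟ ♟ ♟ ♟
· · ♞ · · · · ·
· · · · · · · ·
· · · · · · · ·
♘ · · · · · · ·
♙ ♙ ♙ ♙ ♙ ♙ ♙ ♙
♖ · ♗ ♕ ♔ ♗ ♘ ♖


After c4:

♜ · ♝ ♛ ♚ ♝ ♞ ♜
♟ ♟ ♟ ♟ ♟ ♟ ♟ ♟
· · ♞ · · · · ·
· · · · · · · ·
· · ♙ · · · · ·
♘ · · · · · · ·
♙ ♙ · ♙ ♙ ♙ ♙ ♙
♖ · ♗ ♕ ♔ ♗ ♘ ♖


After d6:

♜ · ♝ ♛ ♚ ♝ ♞ ♜
♟ ♟ ♟ · ♟ ♟ ♟ ♟
· · ♞ ♟ · · · ·
· · · · · · · ·
· · ♙ · · · · ·
♘ · · · · · · ·
♙ ♙ · ♙ ♙ ♙ ♙ ♙
♖ · ♗ ♕ ♔ ♗ ♘ ♖


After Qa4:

♜ · ♝ ♛ ♚ ♝ ♞ ♜
♟ ♟ ♟ · ♟ ♟ ♟ ♟
· · ♞ ♟ · · · ·
· · · · · · · ·
♕ · ♙ · · · · ·
♘ · · · · · · ·
♙ ♙ · ♙ ♙ ♙ ♙ ♙
♖ · ♗ · ♔ ♗ ♘ ♖


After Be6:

♜ · · ♛ ♚ ♝ ♞ ♜
♟ ♟ ♟ · ♟ ♟ ♟ ♟
· · ♞ ♟ ♝ · · ·
· · · · · · · ·
♕ · ♙ · · · · ·
♘ · · · · · · ·
♙ ♙ · ♙ ♙ ♙ ♙ ♙
♖ · ♗ · ♔ ♗ ♘ ♖


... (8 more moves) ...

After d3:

♜ · ♝ ♛ · ♝ ♞ ♜
· ♟ ♟ ♚ ♟ ♟ ♟ ·
♟ · ♞ ♟ · · · ♟
· ♘ · · · · · ·
♕ · ♙ · · · · ·
· · · ♙ · ♙ · ·
♙ ♙ · · ♙ · ♙ ♙
♖ · ♗ · ♔ ♗ ♘ ♖


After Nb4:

♜ · ♝ ♛ · ♝ ♞ ♜
· ♟ ♟ ♚ ♟ ♟ ♟ ·
♟ · · ♟ · · · ♟
· ♘ · · · · · ·
♕ ♞ ♙ · · · · ·
· · · ♙ · ♙ · ·
♙ ♙ · · ♙ · ♙ ♙
♖ · ♗ · ♔ ♗ ♘ ♖



  a b c d e f g h
  ─────────────────
8│♜ · ♝ ♛ · ♝ ♞ ♜│8
7│· ♟ ♟ ♚ ♟ ♟ ♟ ·│7
6│♟ · · ♟ · · · ♟│6
5│· ♘ · · · · · ·│5
4│♕ ♞ ♙ · · · · ·│4
3│· · · ♙ · ♙ · ·│3
2│♙ ♙ · · ♙ · ♙ ♙│2
1│♖ · ♗ · ♔ ♗ ♘ ♖│1
  ─────────────────
  a b c d e f g h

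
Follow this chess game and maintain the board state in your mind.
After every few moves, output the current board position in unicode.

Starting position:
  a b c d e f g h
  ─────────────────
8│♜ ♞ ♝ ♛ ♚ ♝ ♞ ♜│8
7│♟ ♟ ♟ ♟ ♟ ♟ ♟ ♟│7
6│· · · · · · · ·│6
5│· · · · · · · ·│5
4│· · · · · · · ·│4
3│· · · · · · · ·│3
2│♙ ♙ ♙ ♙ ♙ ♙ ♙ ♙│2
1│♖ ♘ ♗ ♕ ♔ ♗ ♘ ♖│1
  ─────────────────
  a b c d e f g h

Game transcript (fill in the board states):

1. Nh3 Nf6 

  a b c d e f g h
  ─────────────────
8│♜ ♞ ♝ ♛ ♚ ♝ · ♜│8
7│♟ ♟ ♟ ♟ ♟ ♟ ♟ ♟│7
6│· · · · · ♞ · ·│6
5│· · · · · · · ·│5
4│· · · · · · · ·│4
3│· · · · · · · ♘│3
2│♙ ♙ ♙ ♙ ♙ ♙ ♙ ♙│2
1│♖ ♘ ♗ ♕ ♔ ♗ · ♖│1
  ─────────────────
  a b c d e f g h

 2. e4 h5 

  a b c d e f g h
  ─────────────────
8│♜ ♞ ♝ ♛ ♚ ♝ · ♜│8
7│♟ ♟ ♟ ♟ ♟ ♟ ♟ ·│7
6│· · · · · ♞ · ·│6
5│· · · · · · · ♟│5
4│· · · · ♙ · · ·│4
3│· · · · · · · ♘│3
2│♙ ♙ ♙ ♙ · ♙ ♙ ♙│2
1│♖ ♘ ♗ ♕ ♔ ♗ · ♖│1
  ─────────────────
  a b c d e f g h

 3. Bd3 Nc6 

  a b c d e f g h
  ─────────────────
8│♜ · ♝ ♛ ♚ ♝ · ♜│8
7│♟ ♟ ♟ ♟ ♟ ♟ ♟ ·│7
6│· · ♞ · · ♞ · ·│6
5│· · · · · · · ♟│5
4│· · · · ♙ · · ·│4
3│· · · ♗ · · · ♘│3
2│♙ ♙ ♙ ♙ · ♙ ♙ ♙│2
1│♖ ♘ ♗ ♕ ♔ · · ♖│1
  ─────────────────
  a b c d e f g h

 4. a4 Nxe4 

  a b c d e f g h
  ─────────────────
8│♜ · ♝ ♛ ♚ ♝ · ♜│8
7│♟ ♟ ♟ ♟ ♟ ♟ ♟ ·│7
6│· · ♞ · · · · ·│6
5│· · · · · · · ♟│5
4│♙ · · · ♞ · · ·│4
3│· · · ♗ · · · ♘│3
2│· ♙ ♙ ♙ · ♙ ♙ ♙│2
1│♖ ♘ ♗ ♕ ♔ · · ♖│1
  ─────────────────
  a b c d e f g h

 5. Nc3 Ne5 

  a b c d e f g h
  ─────────────────
8│♜ · ♝ ♛ ♚ ♝ · ♜│8
7│♟ ♟ ♟ ♟ ♟ ♟ ♟ ·│7
6│· · · · · · · ·│6
5│· · · · ♞ · · ♟│5
4│♙ · · · ♞ · · ·│4
3│· · ♘ ♗ · · · ♘│3
2│· ♙ ♙ ♙ · ♙ ♙ ♙│2
1│♖ · ♗ ♕ ♔ · · ♖│1
  ─────────────────
  a b c d e f g h



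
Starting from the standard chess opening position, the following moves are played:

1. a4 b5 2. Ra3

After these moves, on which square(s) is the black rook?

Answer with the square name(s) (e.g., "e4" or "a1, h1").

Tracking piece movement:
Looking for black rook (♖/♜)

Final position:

  a b c d e f g h
  ─────────────────
8│♜ ♞ ♝ ♛ ♚ ♝ ♞ ♜│8
7│♟ · ♟ ♟ ♟ ♟ ♟ ♟│7
6│· · · · · · · ·│6
5│· ♟ · · · · · ·│5
4│♙ · · · · · · ·│4
3│♖ · · · · · · ·│3
2│· ♙ ♙ ♙ ♙ ♙ ♙ ♙│2
1│· ♘ ♗ ♕ ♔ ♗ ♘ ♖│1
  ─────────────────
  a b c d e f g h


a8, h8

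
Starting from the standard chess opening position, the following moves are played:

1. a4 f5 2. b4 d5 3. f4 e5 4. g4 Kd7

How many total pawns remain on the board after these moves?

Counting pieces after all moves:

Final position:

  a b c d e f g h
  ─────────────────
8│♜ ♞ ♝ ♛ · ♝ ♞ ♜│8
7│♟ ♟ ♟ ♚ · · ♟ ♟│7
6│· · · · · · · ·│6
5│· · · ♟ ♟ ♟ · ·│5
4│♙ ♙ · · · ♙ ♙ ·│4
3│· · · · · · · ·│3
2│· · ♙ ♙ ♙ · · ♙│2
1│♖ ♘ ♗ ♕ ♔ ♗ ♘ ♖│1
  ─────────────────
  a b c d e f g h


16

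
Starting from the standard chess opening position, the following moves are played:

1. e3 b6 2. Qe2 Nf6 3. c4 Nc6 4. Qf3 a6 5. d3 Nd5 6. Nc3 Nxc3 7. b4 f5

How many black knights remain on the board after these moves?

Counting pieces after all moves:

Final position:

  a b c d e f g h
  ─────────────────
8│♜ · ♝ ♛ ♚ ♝ · ♜│8
7│· · ♟ ♟ ♟ · ♟ ♟│7
6│♟ ♟ ♞ · · · · ·│6
5│· · · · · ♟ · ·│5
4│· ♙ ♙ · · · · ·│4
3│· · ♞ ♙ ♙ ♕ · ·│3
2│♙ · · · · ♙ ♙ ♙│2
1│♖ · ♗ · ♔ ♗ ♘ ♖│1
  ─────────────────
  a b c d e f g h


2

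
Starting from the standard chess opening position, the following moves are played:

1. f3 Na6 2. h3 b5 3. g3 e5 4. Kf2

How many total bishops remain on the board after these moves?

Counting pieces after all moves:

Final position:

  a b c d e f g h
  ─────────────────
8│♜ · ♝ ♛ ♚ ♝ ♞ ♜│8
7│♟ · ♟ ♟ · ♟ ♟ ♟│7
6│♞ · · · · · · ·│6
5│· ♟ · · ♟ · · ·│5
4│· · · · · · · ·│4
3│· · · · · ♙ ♙ ♙│3
2│♙ ♙ ♙ ♙ ♙ ♔ · ·│2
1│♖ ♘ ♗ ♕ · ♗ ♘ ♖│1
  ─────────────────
  a b c d e f g h


4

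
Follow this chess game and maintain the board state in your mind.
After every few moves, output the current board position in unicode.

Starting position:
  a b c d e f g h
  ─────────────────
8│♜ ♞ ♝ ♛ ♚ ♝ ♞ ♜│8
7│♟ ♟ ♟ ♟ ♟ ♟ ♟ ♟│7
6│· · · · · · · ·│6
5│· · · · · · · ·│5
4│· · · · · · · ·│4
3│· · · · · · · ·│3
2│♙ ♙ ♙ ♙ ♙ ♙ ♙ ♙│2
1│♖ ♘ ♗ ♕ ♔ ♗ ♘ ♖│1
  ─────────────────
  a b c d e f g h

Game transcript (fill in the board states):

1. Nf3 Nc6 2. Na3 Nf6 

  a b c d e f g h
  ─────────────────
8│♜ · ♝ ♛ ♚ ♝ · ♜│8
7│♟ ♟ ♟ ♟ ♟ ♟ ♟ ♟│7
6│· · ♞ · · ♞ · ·│6
5│· · · · · · · ·│5
4│· · · · · · · ·│4
3│♘ · · · · ♘ · ·│3
2│♙ ♙ ♙ ♙ ♙ ♙ ♙ ♙│2
1│♖ · ♗ ♕ ♔ ♗ · ♖│1
  ─────────────────
  a b c d e f g h

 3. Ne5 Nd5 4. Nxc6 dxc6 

  a b c d e f g h
  ─────────────────
8│♜ · ♝ ♛ ♚ ♝ · ♜│8
7│♟ ♟ ♟ · ♟ ♟ ♟ ♟│7
6│· · ♟ · · · · ·│6
5│· · · ♞ · · · ·│5
4│· · · · · · · ·│4
3│♘ · · · · · · ·│3
2│♙ ♙ ♙ ♙ ♙ ♙ ♙ ♙│2
1│♖ · ♗ ♕ ♔ ♗ · ♖│1
  ─────────────────
  a b c d e f g h

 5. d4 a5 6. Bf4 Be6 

  a b c d e f g h
  ─────────────────
8│♜ · · ♛ ♚ ♝ · ♜│8
7│· ♟ ♟ · ♟ ♟ ♟ ♟│7
6│· · ♟ · ♝ · · ·│6
5│♟ · · ♞ · · · ·│5
4│· · · ♙ · ♗ · ·│4
3│♘ · · · · · · ·│3
2│♙ ♙ ♙ · ♙ ♙ ♙ ♙│2
1│♖ · · ♕ ♔ ♗ · ♖│1
  ─────────────────
  a b c d e f g h

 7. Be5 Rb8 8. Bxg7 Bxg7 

  a b c d e f g h
  ─────────────────
8│· ♜ · ♛ ♚ · · ♜│8
7│· ♟ ♟ · ♟ ♟ ♝ ♟│7
6│· · ♟ · ♝ · · ·│6
5│♟ · · ♞ · · · ·│5
4│· · · ♙ · · · ·│4
3│♘ · · · · · · ·│3
2│♙ ♙ ♙ · ♙ ♙ ♙ ♙│2
1│♖ · · ♕ ♔ ♗ · ♖│1
  ─────────────────
  a b c d e f g h

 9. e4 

  a b c d e f g h
  ─────────────────
8│· ♜ · ♛ ♚ · · ♜│8
7│· ♟ ♟ · ♟ ♟ ♝ ♟│7
6│· · ♟ · ♝ · · ·│6
5│♟ · · ♞ · · · ·│5
4│· · · ♙ ♙ · · ·│4
3│♘ · · · · · · ·│3
2│♙ ♙ ♙ · · ♙ ♙ ♙│2
1│♖ · · ♕ ♔ ♗ · ♖│1
  ─────────────────
  a b c d e f g h


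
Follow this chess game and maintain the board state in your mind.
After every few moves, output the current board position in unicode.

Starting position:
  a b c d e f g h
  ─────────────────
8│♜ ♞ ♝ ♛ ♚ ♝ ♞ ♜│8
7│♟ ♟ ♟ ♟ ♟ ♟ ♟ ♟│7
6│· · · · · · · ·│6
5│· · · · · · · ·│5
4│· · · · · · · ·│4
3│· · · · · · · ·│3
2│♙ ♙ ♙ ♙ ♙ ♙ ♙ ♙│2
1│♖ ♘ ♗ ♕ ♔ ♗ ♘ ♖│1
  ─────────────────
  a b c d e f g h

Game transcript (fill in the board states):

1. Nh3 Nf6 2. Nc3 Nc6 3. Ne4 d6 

  a b c d e f g h
  ─────────────────
8│♜ · ♝ ♛ ♚ ♝ · ♜│8
7│♟ ♟ ♟ · ♟ ♟ ♟ ♟│7
6│· · ♞ ♟ · ♞ · ·│6
5│· · · · · · · ·│5
4│· · · · ♘ · · ·│4
3│· · · · · · · ♘│3
2│♙ ♙ ♙ ♙ ♙ ♙ ♙ ♙│2
1│♖ · ♗ ♕ ♔ ♗ · ♖│1
  ─────────────────
  a b c d e f g h

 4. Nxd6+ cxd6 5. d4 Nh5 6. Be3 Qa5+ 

  a b c d e f g h
  ─────────────────
8│♜ · ♝ · ♚ ♝ · ♜│8
7│♟ ♟ · · ♟ ♟ ♟ ♟│7
6│· · ♞ ♟ · · · ·│6
5│♛ · · · · · · ♞│5
4│· · · ♙ · · · ·│4
3│· · · · ♗ · · ♘│3
2│♙ ♙ ♙ · ♙ ♙ ♙ ♙│2
1│♖ · · ♕ ♔ ♗ · ♖│1
  ─────────────────
  a b c d e f g h

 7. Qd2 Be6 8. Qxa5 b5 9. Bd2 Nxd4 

  a b c d e f g h
  ─────────────────
8│♜ · · · ♚ ♝ · ♜│8
7│♟ · · · ♟ ♟ ♟ ♟│7
6│· · · ♟ ♝ · · ·│6
5│♕ ♟ · · · · · ♞│5
4│· · · ♞ · · · ·│4
3│· · · · · · · ♘│3
2│♙ ♙ ♙ ♗ ♙ ♙ ♙ ♙│2
1│♖ · · · ♔ ♗ · ♖│1
  ─────────────────
  a b c d e f g h

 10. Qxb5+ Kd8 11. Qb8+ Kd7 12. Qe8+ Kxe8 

  a b c d e f g h
  ─────────────────
8│♜ · · · ♚ ♝ · ♜│8
7│♟ · · · ♟ ♟ ♟ ♟│7
6│· · · ♟ ♝ · · ·│6
5│· · · · · · · ♞│5
4│· · · ♞ · · · ·│4
3│· · · · · · · ♘│3
2│♙ ♙ ♙ ♗ ♙ ♙ ♙ ♙│2
1│♖ · · · ♔ ♗ · ♖│1
  ─────────────────
  a b c d e f g h

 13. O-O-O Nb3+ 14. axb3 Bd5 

  a b c d e f g h
  ─────────────────
8│♜ · · · ♚ ♝ · ♜│8
7│♟ · · · ♟ ♟ ♟ ♟│7
6│· · · ♟ · · · ·│6
5│· · · ♝ · · · ♞│5
4│· · · · · · · ·│4
3│· ♙ · · · · · ♘│3
2│· ♙ ♙ ♗ ♙ ♙ ♙ ♙│2
1│· · ♔ ♖ · ♗ · ♖│1
  ─────────────────
  a b c d e f g h


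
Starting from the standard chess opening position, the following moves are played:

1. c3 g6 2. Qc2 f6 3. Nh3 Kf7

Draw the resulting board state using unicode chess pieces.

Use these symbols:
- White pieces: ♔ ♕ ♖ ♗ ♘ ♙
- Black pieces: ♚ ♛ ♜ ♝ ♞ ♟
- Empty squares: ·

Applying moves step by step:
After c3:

♜ ♞ ♝ ♛ ♚ ♝ ♞ ♜
♟ ♟ ♟ ♟ ♟ ♟ ♟ ♟
· · · · · · · ·
· · · · · · · ·
· · · · · · · ·
· · ♙ · · · · ·
♙ ♙ · ♙ ♙ ♙ ♙ ♙
♖ ♘ ♗ ♕ ♔ ♗ ♘ ♖


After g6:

♜ ♞ ♝ ♛ ♚ ♝ ♞ ♜
♟ ♟ ♟ ♟ ♟ ♟ · ♟
· · · · · · ♟ ·
· · · · · · · ·
· · · · · · · ·
· · ♙ · · · · ·
♙ ♙ · ♙ ♙ ♙ ♙ ♙
♖ ♘ ♗ ♕ ♔ ♗ ♘ ♖


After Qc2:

♜ ♞ ♝ ♛ ♚ ♝ ♞ ♜
♟ ♟ ♟ ♟ ♟ ♟ · ♟
· · · · · · ♟ ·
· · · · · · · ·
· · · · · · · ·
· · ♙ · · · · ·
♙ ♙ ♕ ♙ ♙ ♙ ♙ ♙
♖ ♘ ♗ · ♔ ♗ ♘ ♖


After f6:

♜ ♞ ♝ ♛ ♚ ♝ ♞ ♜
♟ ♟ ♟ ♟ ♟ · · ♟
· · · · · ♟ ♟ ·
· · · · · · · ·
· · · · · · · ·
· · ♙ · · · · ·
♙ ♙ ♕ ♙ ♙ ♙ ♙ ♙
♖ ♘ ♗ · ♔ ♗ ♘ ♖


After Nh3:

♜ ♞ ♝ ♛ ♚ ♝ ♞ ♜
♟ ♟ ♟ ♟ ♟ · · ♟
· · · · · ♟ ♟ ·
· · · · · · · ·
· · · · · · · ·
· · ♙ · · · · ♘
♙ ♙ ♕ ♙ ♙ ♙ ♙ ♙
♖ ♘ ♗ · ♔ ♗ · ♖


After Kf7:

♜ ♞ ♝ ♛ · ♝ ♞ ♜
♟ ♟ ♟ ♟ ♟ ♚ · ♟
· · · · · ♟ ♟ ·
· · · · · · · ·
· · · · · · · ·
· · ♙ · · · · ♘
♙ ♙ ♕ ♙ ♙ ♙ ♙ ♙
♖ ♘ ♗ · ♔ ♗ · ♖



  a b c d e f g h
  ─────────────────
8│♜ ♞ ♝ ♛ · ♝ ♞ ♜│8
7│♟ ♟ ♟ ♟ ♟ ♚ · ♟│7
6│· · · · · ♟ ♟ ·│6
5│· · · · · · · ·│5
4│· · · · · · · ·│4
3│· · ♙ · · · · ♘│3
2│♙ ♙ ♕ ♙ ♙ ♙ ♙ ♙│2
1│♖ ♘ ♗ · ♔ ♗ · ♖│1
  ─────────────────
  a b c d e f g h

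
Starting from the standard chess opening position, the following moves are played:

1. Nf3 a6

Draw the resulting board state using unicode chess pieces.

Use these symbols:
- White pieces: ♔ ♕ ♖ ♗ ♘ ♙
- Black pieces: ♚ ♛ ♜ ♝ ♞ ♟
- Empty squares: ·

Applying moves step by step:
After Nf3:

♜ ♞ ♝ ♛ ♚ ♝ ♞ ♜
♟ ♟ ♟ ♟ ♟ ♟ ♟ ♟
· · · · · · · ·
· · · · · · · ·
· · · · · · · ·
· · · · · ♘ · ·
♙ ♙ ♙ ♙ ♙ ♙ ♙ ♙
♖ ♘ ♗ ♕ ♔ ♗ · ♖


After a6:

♜ ♞ ♝ ♛ ♚ ♝ ♞ ♜
· ♟ ♟ ♟ ♟ ♟ ♟ ♟
♟ · · · · · · ·
· · · · · · · ·
· · · · · · · ·
· · · · · ♘ · ·
♙ ♙ ♙ ♙ ♙ ♙ ♙ ♙
♖ ♘ ♗ ♕ ♔ ♗ · ♖



  a b c d e f g h
  ─────────────────
8│♜ ♞ ♝ ♛ ♚ ♝ ♞ ♜│8
7│· ♟ ♟ ♟ ♟ ♟ ♟ ♟│7
6│♟ · · · · · · ·│6
5│· · · · · · · ·│5
4│· · · · · · · ·│4
3│· · · · · ♘ · ·│3
2│♙ ♙ ♙ ♙ ♙ ♙ ♙ ♙│2
1│♖ ♘ ♗ ♕ ♔ ♗ · ♖│1
  ─────────────────
  a b c d e f g h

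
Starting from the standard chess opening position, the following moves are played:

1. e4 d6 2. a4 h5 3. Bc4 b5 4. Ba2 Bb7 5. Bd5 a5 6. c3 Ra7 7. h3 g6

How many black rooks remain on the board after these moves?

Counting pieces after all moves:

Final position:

  a b c d e f g h
  ─────────────────
8│· ♞ · ♛ ♚ ♝ ♞ ♜│8
7│♜ ♝ ♟ · ♟ ♟ · ·│7
6│· · · ♟ · · ♟ ·│6
5│♟ ♟ · ♗ · · · ♟│5
4│♙ · · · ♙ · · ·│4
3│· · ♙ · · · · ♙│3
2│· ♙ · ♙ · ♙ ♙ ·│2
1│♖ ♘ ♗ ♕ ♔ · ♘ ♖│1
  ─────────────────
  a b c d e f g h


2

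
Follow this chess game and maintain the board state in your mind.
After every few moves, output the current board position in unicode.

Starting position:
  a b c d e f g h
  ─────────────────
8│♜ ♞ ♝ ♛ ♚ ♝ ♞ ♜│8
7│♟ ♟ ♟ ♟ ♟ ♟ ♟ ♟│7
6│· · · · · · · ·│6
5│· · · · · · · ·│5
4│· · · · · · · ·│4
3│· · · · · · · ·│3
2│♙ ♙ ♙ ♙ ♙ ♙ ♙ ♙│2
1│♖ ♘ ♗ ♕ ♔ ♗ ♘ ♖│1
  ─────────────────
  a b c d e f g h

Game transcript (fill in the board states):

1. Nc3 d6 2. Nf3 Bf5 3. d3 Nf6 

  a b c d e f g h
  ─────────────────
8│♜ ♞ · ♛ ♚ ♝ · ♜│8
7│♟ ♟ ♟ · ♟ ♟ ♟ ♟│7
6│· · · ♟ · ♞ · ·│6
5│· · · · · ♝ · ·│5
4│· · · · · · · ·│4
3│· · ♘ ♙ · ♘ · ·│3
2│♙ ♙ ♙ · ♙ ♙ ♙ ♙│2
1│♖ · ♗ ♕ ♔ ♗ · ♖│1
  ─────────────────
  a b c d e f g h

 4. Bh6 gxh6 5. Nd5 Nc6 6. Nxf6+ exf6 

  a b c d e f g h
  ─────────────────
8│♜ · · ♛ ♚ ♝ · ♜│8
7│♟ ♟ ♟ · · ♟ · ♟│7
6│· · ♞ ♟ · ♟ · ♟│6
5│· · · · · ♝ · ·│5
4│· · · · · · · ·│4
3│· · · ♙ · ♘ · ·│3
2│♙ ♙ ♙ · ♙ ♙ ♙ ♙│2
1│♖ · · ♕ ♔ ♗ · ♖│1
  ─────────────────
  a b c d e f g h

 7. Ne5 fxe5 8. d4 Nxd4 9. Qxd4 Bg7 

  a b c d e f g h
  ─────────────────
8│♜ · · ♛ ♚ · · ♜│8
7│♟ ♟ ♟ · · ♟ ♝ ♟│7
6│· · · ♟ · · · ♟│6
5│· · · · ♟ ♝ · ·│5
4│· · · ♕ · · · ·│4
3│· · · · · · · ·│3
2│♙ ♙ ♙ · ♙ ♙ ♙ ♙│2
1│♖ · · · ♔ ♗ · ♖│1
  ─────────────────
  a b c d e f g h

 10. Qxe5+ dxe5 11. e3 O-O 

  a b c d e f g h
  ─────────────────
8│♜ · · ♛ · ♜ ♚ ·│8
7│♟ ♟ ♟ · · ♟ ♝ ♟│7
6│· · · · · · · ♟│6
5│· · · · ♟ ♝ · ·│5
4│· · · · · · · ·│4
3│· · · · ♙ · · ·│3
2│♙ ♙ ♙ · · ♙ ♙ ♙│2
1│♖ · · · ♔ ♗ · ♖│1
  ─────────────────
  a b c d e f g h
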